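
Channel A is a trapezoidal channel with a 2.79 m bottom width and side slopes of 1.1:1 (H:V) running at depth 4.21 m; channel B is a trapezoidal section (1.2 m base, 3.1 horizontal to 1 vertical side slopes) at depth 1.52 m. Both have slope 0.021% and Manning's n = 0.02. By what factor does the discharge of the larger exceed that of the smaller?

6.44

Channel A: With bottom width b = 2.79 m and side slope z = 1.1: A = (b + zy)y = (2.79 + 1.1×4.21)×4.21 = 31.24 m²; P = b + 2y√(1+z²) = 2.79 + 2×4.21×1.487 = 15.31 m. Hydraulic radius R = A/P = 31.24/15.31 = 2.041 m. Q_A = (1/0.02)·31.24·2.041^(2/3)·√0.00021 = 36.42 m³/s.
Channel B: With bottom width b = 1.2 m and side slope z = 3.1: A = (b + zy)y = (1.2 + 3.1×1.52)×1.52 = 8.986 m²; P = b + 2y√(1+z²) = 1.2 + 2×1.52×3.257 = 11.1 m. Hydraulic radius R = A/P = 8.986/11.1 = 0.8094 m. Q_B = (1/0.02)·8.986·0.8094^(2/3)·√0.00021 = 5.655 m³/s.
The larger discharge is 36.42 m³/s and the smaller is 5.655 m³/s; the ratio is 6.44.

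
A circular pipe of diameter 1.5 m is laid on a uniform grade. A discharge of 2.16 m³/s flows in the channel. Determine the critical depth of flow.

y_c = 0.757 m

At critical depth, Q² T / (g A³) = 1, i.e. A³/T = Q²/g = 2.16²/9.81 = 0.4756.
At y = 0.937 m: A³/T = 1.078 — over.
At y = 0.538 m: A³/T = 0.1286 — short.
At y = 0.757 m: A³/T = 0.4765 — ≈ 0.4756.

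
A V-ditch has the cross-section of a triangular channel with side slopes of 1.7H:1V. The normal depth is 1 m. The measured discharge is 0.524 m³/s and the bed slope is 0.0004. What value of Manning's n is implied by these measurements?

For a triangular section with side slope z = 1.7: A = zy² = 1.7×1² = 1.7 m²; P = 2y√(1+z²) = 2×1×1.972 = 3.945 m.
Hydraulic radius R = A/P = 1.7/3.945 = 0.431 m.
Rearranging Manning's equation: n = (1/Q) A R^(2/3) S^(1/2) = (1/0.524) × 1.7 × 0.431^(2/3) × √0.0004 = 0.037.

n = 0.037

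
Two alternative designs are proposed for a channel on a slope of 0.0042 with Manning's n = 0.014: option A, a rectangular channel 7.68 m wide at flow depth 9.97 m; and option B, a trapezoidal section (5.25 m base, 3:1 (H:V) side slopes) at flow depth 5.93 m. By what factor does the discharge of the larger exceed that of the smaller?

1.96

Channel A: Flow area A = b·y = 7.68 × 9.97 = 76.57 m². Wetted perimeter P = b + 2y = 7.68 + 2×9.97 = 27.62 m. Hydraulic radius R = A/P = 76.57/27.62 = 2.772 m. Q_A = (1/0.014)·76.57·2.772^(2/3)·√0.0042 = 699.5 m³/s.
Channel B: With bottom width b = 5.25 m and side slope z = 3: A = (b + zy)y = (5.25 + 3×5.93)×5.93 = 136.6 m²; P = b + 2y√(1+z²) = 5.25 + 2×5.93×3.162 = 42.75 m. Hydraulic radius R = A/P = 136.6/42.75 = 3.196 m. Q_B = (1/0.014)·136.6·3.196^(2/3)·√0.0042 = 1372 m³/s.
The larger discharge is 1372 m³/s and the smaller is 699.5 m³/s; the ratio is 1.96.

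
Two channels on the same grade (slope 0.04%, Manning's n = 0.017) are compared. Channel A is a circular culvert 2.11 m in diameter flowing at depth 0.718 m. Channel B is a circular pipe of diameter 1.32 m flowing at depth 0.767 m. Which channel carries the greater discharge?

channel A

Channel A: For a circular section of diameter D = 2.11 m at depth y = 0.718 m, the central angle is θ = 2 arccos(1 − 2y/D) = 2.491 rad. Then A = (D²/8)(θ − sin θ) = 1.05 m² and P = Dθ/2 = 2.628 m. Hydraulic radius R = A/P = 1.05/2.628 = 0.3993 m. Q_A = (1/0.017)·1.05·0.3993^(2/3)·√0.0004 = 0.6696 m³/s.
Channel B: For a circular section of diameter D = 1.32 m at depth y = 0.767 m, the central angle is θ = 2 arccos(1 − 2y/D) = 3.467 rad. Then A = (D²/8)(θ − sin θ) = 0.8249 m² and P = Dθ/2 = 2.288 m. Hydraulic radius R = A/P = 0.8249/2.288 = 0.3605 m. Q_B = (1/0.017)·0.8249·0.3605^(2/3)·√0.0004 = 0.4915 m³/s.
Q_A = 0.6696 m³/s vs Q_B = 0.4915 m³/s, so channel A carries more.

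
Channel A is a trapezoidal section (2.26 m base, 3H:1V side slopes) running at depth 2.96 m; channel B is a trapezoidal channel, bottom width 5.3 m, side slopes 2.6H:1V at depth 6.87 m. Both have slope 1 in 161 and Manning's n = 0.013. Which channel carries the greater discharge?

Channel A: With bottom width b = 2.26 m and side slope z = 3: A = (b + zy)y = (2.26 + 3×2.96)×2.96 = 32.97 m²; P = b + 2y√(1+z²) = 2.26 + 2×2.96×3.162 = 20.98 m. Hydraulic radius R = A/P = 32.97/20.98 = 1.572 m. Q_A = (1/0.013)·32.97·1.572^(2/3)·√0.006211 = 270.2 m³/s.
Channel B: With bottom width b = 5.3 m and side slope z = 2.6: A = (b + zy)y = (5.3 + 2.6×6.87)×6.87 = 159.1 m²; P = b + 2y√(1+z²) = 5.3 + 2×6.87×2.786 = 43.58 m. Hydraulic radius R = A/P = 159.1/43.58 = 3.652 m. Q_B = (1/0.013)·159.1·3.652^(2/3)·√0.006211 = 2288 m³/s.
Q_A = 270.2 m³/s vs Q_B = 2288 m³/s, so channel B carries more.

channel B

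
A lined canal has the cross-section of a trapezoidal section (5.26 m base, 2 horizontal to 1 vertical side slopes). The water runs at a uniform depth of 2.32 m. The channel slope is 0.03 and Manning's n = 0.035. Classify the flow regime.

supercritical

With bottom width b = 5.26 m and side slope z = 2: A = (b + zy)y = (5.26 + 2×2.32)×2.32 = 22.97 m²; P = b + 2y√(1+z²) = 5.26 + 2×2.32×2.236 = 15.64 m.
Hydraulic radius R = A/P = 22.97/15.64 = 1.469 m.
V = (1/n) R^(2/3) √S = (1/0.035) × 1.469^(2/3) × √0.03 = 6.395 m/s. Hydraulic depth D_h = A/T = 22.97/14.54 = 1.58 m.
Froude number Fr = V/√(g·D_h) = 6.395/√(9.81×1.58) = 1.62, which is greater than 1, so the flow is supercritical.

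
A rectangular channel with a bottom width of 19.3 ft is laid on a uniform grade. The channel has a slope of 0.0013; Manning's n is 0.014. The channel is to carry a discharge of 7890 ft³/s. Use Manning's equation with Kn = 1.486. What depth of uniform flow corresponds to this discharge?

Manning's equation rearranged: A R^(2/3) = nQ / (1.486·√S) = 0.014 × 7890 / (1.486 × √0.0013) = 2062.
Try y = 31 ft: A R^(2/3) = 2264 — too large.
Try y = 22.9 ft: A R^(2/3) = 1585 — too small.
Try y = 28.6 ft: A R^(2/3) = 2061 — ≈ 2062.

y_n = 28.6 ft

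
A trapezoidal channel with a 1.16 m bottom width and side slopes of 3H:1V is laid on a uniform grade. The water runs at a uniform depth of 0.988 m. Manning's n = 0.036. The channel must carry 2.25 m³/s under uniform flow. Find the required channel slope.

S = 0.000877

With bottom width b = 1.16 m and side slope z = 3: A = (b + zy)y = (1.16 + 3×0.988)×0.988 = 4.075 m²; P = b + 2y√(1+z²) = 1.16 + 2×0.988×3.162 = 7.409 m.
Hydraulic radius R = A/P = 4.075/7.409 = 0.55 m.
From Manning's equation, S = [nQ / (1 A R^(2/3))]² = [0.036 × 2.25 / (1 × 4.075 × 0.55^(2/3))]² = 0.000877.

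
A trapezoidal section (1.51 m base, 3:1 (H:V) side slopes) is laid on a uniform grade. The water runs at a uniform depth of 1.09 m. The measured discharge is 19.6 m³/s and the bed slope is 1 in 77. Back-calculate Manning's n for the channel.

With bottom width b = 1.51 m and side slope z = 3: A = (b + zy)y = (1.51 + 3×1.09)×1.09 = 5.21 m²; P = b + 2y√(1+z²) = 1.51 + 2×1.09×3.162 = 8.404 m.
Hydraulic radius R = A/P = 5.21/8.404 = 0.62 m.
Rearranging Manning's equation: n = (1/Q) A R^(2/3) S^(1/2) = (1/19.6) × 5.21 × 0.62^(2/3) × √0.01299 = 0.022.

n = 0.022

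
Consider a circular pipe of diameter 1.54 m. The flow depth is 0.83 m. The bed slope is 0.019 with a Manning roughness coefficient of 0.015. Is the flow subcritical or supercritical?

supercritical

For a circular section of diameter D = 1.54 m at depth y = 0.83 m, the central angle is θ = 2 arccos(1 − 2y/D) = 3.298 rad. Then A = (D²/8)(θ − sin θ) = 1.024 m² and P = Dθ/2 = 2.539 m.
Hydraulic radius R = A/P = 1.024/2.539 = 0.4031 m.
V = (1/n) R^(2/3) √S = (1/0.015) × 0.4031^(2/3) × √0.019 = 5.015 m/s. Hydraulic depth D_h = A/T = 1.024/1.535 = 0.6667 m.
Froude number Fr = V/√(g·D_h) = 5.015/√(9.81×0.6667) = 1.96, which is greater than 1, so the flow is supercritical.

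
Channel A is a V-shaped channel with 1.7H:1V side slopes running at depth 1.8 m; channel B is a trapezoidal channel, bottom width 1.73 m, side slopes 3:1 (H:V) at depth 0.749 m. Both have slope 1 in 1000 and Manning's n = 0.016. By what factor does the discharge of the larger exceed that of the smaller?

2.62

Channel A: For a triangular section with side slope z = 1.7: A = zy² = 1.7×1.8² = 5.508 m²; P = 2y√(1+z²) = 2×1.8×1.972 = 7.1 m. Hydraulic radius R = A/P = 5.508/7.1 = 0.7757 m. Q_A = (1/0.016)·5.508·0.7757^(2/3)·√0.001 = 9.191 m³/s.
Channel B: With bottom width b = 1.73 m and side slope z = 3: A = (b + zy)y = (1.73 + 3×0.749)×0.749 = 2.979 m²; P = b + 2y√(1+z²) = 1.73 + 2×0.749×3.162 = 6.467 m. Hydraulic radius R = A/P = 2.979/6.467 = 0.4606 m. Q_B = (1/0.016)·2.979·0.4606^(2/3)·√0.001 = 3.511 m³/s.
The larger discharge is 9.191 m³/s and the smaller is 3.511 m³/s; the ratio is 2.62.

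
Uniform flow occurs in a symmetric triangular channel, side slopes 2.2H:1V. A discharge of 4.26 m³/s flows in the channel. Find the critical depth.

y_c = 0.948 m

At critical depth, Q² T / (g A³) = 1, i.e. A³/T = Q²/g = 4.26²/9.81 = 1.85.
At y = 0.776 m: A³/T = 0.681 — too small.
At y = 1.04 m: A³/T = 2.944 — too large.
At y = 0.948 m: A³/T = 1.853 — matches.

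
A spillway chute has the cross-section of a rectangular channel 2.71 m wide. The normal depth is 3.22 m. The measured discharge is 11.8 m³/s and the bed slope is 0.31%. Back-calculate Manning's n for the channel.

n = 0.0399

Flow area A = b·y = 2.71 × 3.22 = 8.726 m². Wetted perimeter P = b + 2y = 2.71 + 2×3.22 = 9.15 m.
Hydraulic radius R = A/P = 8.726/9.15 = 0.9537 m.
Rearranging Manning's equation: n = (1/Q) A R^(2/3) S^(1/2) = (1/11.8) × 8.726 × 0.9537^(2/3) × √0.0031 = 0.0399.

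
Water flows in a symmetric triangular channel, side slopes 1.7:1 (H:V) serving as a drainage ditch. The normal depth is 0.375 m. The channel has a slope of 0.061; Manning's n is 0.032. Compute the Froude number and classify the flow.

For a triangular section with side slope z = 1.7: A = zy² = 1.7×0.375² = 0.2391 m²; P = 2y√(1+z²) = 2×0.375×1.972 = 1.479 m.
Hydraulic radius R = A/P = 0.2391/1.479 = 0.1616 m.
V = (1/n) R^(2/3) √S = (1/0.032) × 0.1616^(2/3) × √0.061 = 2.29 m/s. Hydraulic depth D_h = A/T = 0.2391/1.275 = 0.1875 m.
Froude number Fr = V/√(g·D_h) = 2.29/√(9.81×0.1875) = 1.69, which is greater than 1, so the flow is supercritical.

supercritical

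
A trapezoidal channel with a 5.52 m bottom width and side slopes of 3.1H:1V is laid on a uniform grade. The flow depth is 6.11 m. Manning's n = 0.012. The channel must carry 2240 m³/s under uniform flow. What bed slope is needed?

S = 0.00659

With bottom width b = 5.52 m and side slope z = 3.1: A = (b + zy)y = (5.52 + 3.1×6.11)×6.11 = 149.5 m²; P = b + 2y√(1+z²) = 5.52 + 2×6.11×3.257 = 45.32 m.
Hydraulic radius R = A/P = 149.5/45.32 = 3.298 m.
From Manning's equation, S = [nQ / (1 A R^(2/3))]² = [0.012 × 2240 / (1 × 149.5 × 3.298^(2/3))]² = 0.00659.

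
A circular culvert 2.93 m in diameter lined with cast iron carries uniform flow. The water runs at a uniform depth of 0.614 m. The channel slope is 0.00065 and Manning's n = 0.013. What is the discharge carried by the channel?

Q = 1.03 m³/s

For a circular section of diameter D = 2.93 m at depth y = 0.614 m, the central angle is θ = 2 arccos(1 − 2y/D) = 1.902 rad. Then A = (D²/8)(θ − sin θ) = 1.026 m² and P = Dθ/2 = 2.786 m.
Hydraulic radius R = A/P = 1.026/2.786 = 0.3683 m.
Manning's equation: Q = (1/n) A R^(2/3) S^(1/2) = (1/0.013) × 1.026 × 0.3683^(2/3) × 0.00065^(1/2) = 1.03 m³/s.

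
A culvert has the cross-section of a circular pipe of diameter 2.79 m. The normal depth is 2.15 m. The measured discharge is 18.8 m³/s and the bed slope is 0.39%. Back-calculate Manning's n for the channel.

n = 0.015

For a circular section of diameter D = 2.79 m at depth y = 2.15 m, the central angle is θ = 2 arccos(1 − 2y/D) = 4.285 rad. Then A = (D²/8)(θ − sin θ) = 5.055 m² and P = Dθ/2 = 5.978 m.
Hydraulic radius R = A/P = 5.055/5.978 = 0.8456 m.
Rearranging Manning's equation: n = (1/Q) A R^(2/3) S^(1/2) = (1/18.8) × 5.055 × 0.8456^(2/3) × √0.0039 = 0.015.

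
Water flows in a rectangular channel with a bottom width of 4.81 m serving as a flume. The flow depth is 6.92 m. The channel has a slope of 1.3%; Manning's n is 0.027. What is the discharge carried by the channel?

Q = 207 m³/s

Flow area A = b·y = 4.81 × 6.92 = 33.29 m². Wetted perimeter P = b + 2y = 4.81 + 2×6.92 = 18.65 m.
Hydraulic radius R = A/P = 33.29/18.65 = 1.785 m.
Manning's equation: Q = (1/n) A R^(2/3) S^(1/2) = (1/0.027) × 33.29 × 1.785^(2/3) × 0.013^(1/2) = 207 m³/s.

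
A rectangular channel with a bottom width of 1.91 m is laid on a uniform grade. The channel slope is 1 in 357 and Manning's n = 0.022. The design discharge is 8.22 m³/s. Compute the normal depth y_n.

Manning's equation rearranged: A R^(2/3) = nQ / (1·√S) = 0.022 × 8.22 / (√0.002801) = 3.417.
At y = 2.73 m: A R^(2/3) = 4.14 — too large.
At y = 2.32 m: A R^(2/3) = 3.415 — close enough.

y_n = 2.32 m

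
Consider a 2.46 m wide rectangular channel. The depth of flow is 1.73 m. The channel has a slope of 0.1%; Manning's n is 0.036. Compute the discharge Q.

Q = 3 m³/s

Flow area A = b·y = 2.46 × 1.73 = 4.256 m². Wetted perimeter P = b + 2y = 2.46 + 2×1.73 = 5.92 m.
Hydraulic radius R = A/P = 4.256/5.92 = 0.7189 m.
Manning's equation: Q = (1/n) A R^(2/3) S^(1/2) = (1/0.036) × 4.256 × 0.7189^(2/3) × 0.001^(1/2) = 3 m³/s.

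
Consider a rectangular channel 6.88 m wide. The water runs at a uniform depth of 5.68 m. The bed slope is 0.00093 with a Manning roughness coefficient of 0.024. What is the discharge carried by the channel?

Flow area A = b·y = 6.88 × 5.68 = 39.08 m². Wetted perimeter P = b + 2y = 6.88 + 2×5.68 = 18.24 m.
Hydraulic radius R = A/P = 39.08/18.24 = 2.142 m.
Manning's equation: Q = (1/n) A R^(2/3) S^(1/2) = (1/0.024) × 39.08 × 2.142^(2/3) × 0.00093^(1/2) = 82.5 m³/s.

Q = 82.5 m³/s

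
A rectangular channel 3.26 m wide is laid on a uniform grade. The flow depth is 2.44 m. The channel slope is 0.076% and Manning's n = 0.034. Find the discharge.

Flow area A = b·y = 3.26 × 2.44 = 7.954 m². Wetted perimeter P = b + 2y = 3.26 + 2×2.44 = 8.14 m.
Hydraulic radius R = A/P = 7.954/8.14 = 0.9772 m.
Manning's equation: Q = (1/n) A R^(2/3) S^(1/2) = (1/0.034) × 7.954 × 0.9772^(2/3) × 0.00076^(1/2) = 6.35 m³/s.

Q = 6.35 m³/s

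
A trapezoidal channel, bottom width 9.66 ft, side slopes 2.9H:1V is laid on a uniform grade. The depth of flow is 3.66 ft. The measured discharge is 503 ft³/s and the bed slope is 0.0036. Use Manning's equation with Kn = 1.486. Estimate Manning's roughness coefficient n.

With bottom width b = 9.66 ft and side slope z = 2.9: A = (b + zy)y = (9.66 + 2.9×3.66)×3.66 = 74.2 ft²; P = b + 2y√(1+z²) = 9.66 + 2×3.66×3.068 = 32.11 ft.
Hydraulic radius R = A/P = 74.2/32.11 = 2.311 ft.
Rearranging Manning's equation: n = (1.486/Q) A R^(2/3) S^(1/2) = (1.486/503) × 74.2 × 2.311^(2/3) × √0.0036 = 0.023.

n = 0.023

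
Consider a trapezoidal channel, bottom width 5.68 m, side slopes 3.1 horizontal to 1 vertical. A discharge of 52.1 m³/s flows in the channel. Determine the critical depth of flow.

y_c = 1.54 m

At critical depth, Q² T / (g A³) = 1, i.e. A³/T = Q²/g = 52.1²/9.81 = 276.7.
At y = 1.92 m: A³/T = 633.5 — high.
At y = 1.25 m: A³/T = 126.9 — low.
At y = 1.54 m: A³/T = 274 — ≈ 276.7.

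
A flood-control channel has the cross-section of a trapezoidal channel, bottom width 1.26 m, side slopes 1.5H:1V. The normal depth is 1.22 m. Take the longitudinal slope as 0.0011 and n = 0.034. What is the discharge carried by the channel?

With bottom width b = 1.26 m and side slope z = 1.5: A = (b + zy)y = (1.26 + 1.5×1.22)×1.22 = 3.77 m²; P = b + 2y√(1+z²) = 1.26 + 2×1.22×1.803 = 5.659 m.
Hydraulic radius R = A/P = 3.77/5.659 = 0.6662 m.
Manning's equation: Q = (1/n) A R^(2/3) S^(1/2) = (1/0.034) × 3.77 × 0.6662^(2/3) × 0.0011^(1/2) = 2.81 m³/s.

Q = 2.81 m³/s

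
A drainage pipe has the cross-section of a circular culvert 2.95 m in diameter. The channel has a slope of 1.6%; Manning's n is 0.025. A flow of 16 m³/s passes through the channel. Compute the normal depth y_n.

Manning's equation rearranged: A R^(2/3) = nQ / (1·√S) = 0.025 × 16 / (√0.016) = 3.162.
At y = 1.24 m: A R^(2/3) = 2.057 — short.
At y = 1.81 m: A R^(2/3) = 3.878 — over.
At y = 1.59 m: A R^(2/3) = 3.162 — close enough.

y_n = 1.59 m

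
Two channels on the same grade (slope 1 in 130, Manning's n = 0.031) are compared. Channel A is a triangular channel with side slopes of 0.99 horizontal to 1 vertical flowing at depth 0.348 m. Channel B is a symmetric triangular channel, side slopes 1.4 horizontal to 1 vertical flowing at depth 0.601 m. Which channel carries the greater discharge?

channel B

Channel A: For a triangular section with side slope z = 0.99: A = zy² = 0.99×0.348² = 0.1199 m²; P = 2y√(1+z²) = 2×0.348×1.407 = 0.9794 m. Hydraulic radius R = A/P = 0.1199/0.9794 = 0.1224 m. Q_A = (1/0.031)·0.1199·0.1224^(2/3)·√0.007692 = 0.08363 m³/s.
Channel B: For a triangular section with side slope z = 1.4: A = zy² = 1.4×0.601² = 0.5057 m²; P = 2y√(1+z²) = 2×0.601×1.72 = 2.068 m. Hydraulic radius R = A/P = 0.5057/2.068 = 0.2445 m. Q_B = (1/0.031)·0.5057·0.2445^(2/3)·√0.007692 = 0.5595 m³/s.
Q_A = 0.08363 m³/s vs Q_B = 0.5595 m³/s, so channel B carries more.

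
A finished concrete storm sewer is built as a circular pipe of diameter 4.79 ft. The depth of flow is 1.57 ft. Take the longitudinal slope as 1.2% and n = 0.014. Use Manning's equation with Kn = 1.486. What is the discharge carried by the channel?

For a circular section of diameter D = 4.79 ft at depth y = 1.57 ft, the central angle is θ = 2 arccos(1 − 2y/D) = 2.438 rad. Then A = (D²/8)(θ − sin θ) = 5.138 ft² and P = Dθ/2 = 5.84 ft.
Hydraulic radius R = A/P = 5.138/5.84 = 0.8799 ft.
Manning's equation: Q = (1.486/n) A R^(2/3) S^(1/2) = (1.486/0.014) × 5.138 × 0.8799^(2/3) × 0.012^(1/2) = 54.9 ft³/s.

Q = 54.9 ft³/s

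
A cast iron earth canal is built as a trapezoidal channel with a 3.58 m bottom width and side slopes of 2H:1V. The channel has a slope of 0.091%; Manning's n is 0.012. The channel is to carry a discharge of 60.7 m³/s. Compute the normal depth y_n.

Manning's equation rearranged: A R^(2/3) = nQ / (1·√S) = 0.012 × 60.7 / (√0.00091) = 24.15.
Try y = 2.75 m: A R^(2/3) = 33.77 — over.
Try y = 2.35 m: A R^(2/3) = 24.13 — ≈ 24.15.

y_n = 2.35 m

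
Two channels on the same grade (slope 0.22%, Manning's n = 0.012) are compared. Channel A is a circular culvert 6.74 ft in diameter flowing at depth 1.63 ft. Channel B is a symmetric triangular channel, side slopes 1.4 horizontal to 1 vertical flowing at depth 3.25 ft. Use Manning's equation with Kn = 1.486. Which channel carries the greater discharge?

channel B

Channel A: For a circular section of diameter D = 6.74 ft at depth y = 1.63 ft, the central angle is θ = 2 arccos(1 − 2y/D) = 2.056 rad. Then A = (D²/8)(θ − sin θ) = 6.656 ft² and P = Dθ/2 = 6.93 ft. Hydraulic radius R = A/P = 6.656/6.93 = 0.9604 ft. Q_A = (1.486/0.012)·6.656·0.9604^(2/3)·√0.0022 = 37.63 ft³/s.
Channel B: For a triangular section with side slope z = 1.4: A = zy² = 1.4×3.25² = 14.79 ft²; P = 2y√(1+z²) = 2×3.25×1.72 = 11.18 ft. Hydraulic radius R = A/P = 14.79/11.18 = 1.322 ft. Q_B = (1.486/0.012)·14.79·1.322^(2/3)·√0.0022 = 103.5 ft³/s.
Q_A = 37.63 ft³/s vs Q_B = 103.5 ft³/s, so channel B carries more.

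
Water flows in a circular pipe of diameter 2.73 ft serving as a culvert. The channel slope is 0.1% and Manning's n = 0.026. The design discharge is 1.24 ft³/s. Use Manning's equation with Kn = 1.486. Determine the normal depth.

y_n = 0.717 ft

Manning's equation rearranged: A R^(2/3) = nQ / (1.486·√S) = 0.026 × 1.24 / (1.486 × √0.001) = 0.6861.
Trying y = 0.564 ft: A R^(2/3) = 0.4243 — low.
Trying y = 0.717 ft: A R^(2/3) = 0.6852 — ≈ 0.6861.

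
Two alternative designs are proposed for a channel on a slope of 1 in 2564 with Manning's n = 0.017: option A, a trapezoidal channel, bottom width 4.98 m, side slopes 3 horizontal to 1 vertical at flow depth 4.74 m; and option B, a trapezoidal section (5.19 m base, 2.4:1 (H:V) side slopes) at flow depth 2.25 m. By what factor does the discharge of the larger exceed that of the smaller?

5.75

Channel A: With bottom width b = 4.98 m and side slope z = 3: A = (b + zy)y = (4.98 + 3×4.74)×4.74 = 91.01 m²; P = b + 2y√(1+z²) = 4.98 + 2×4.74×3.162 = 34.96 m. Hydraulic radius R = A/P = 91.01/34.96 = 2.603 m. Q_A = (1/0.017)·91.01·2.603^(2/3)·√0.00039 = 200.1 m³/s.
Channel B: With bottom width b = 5.19 m and side slope z = 2.4: A = (b + zy)y = (5.19 + 2.4×2.25)×2.25 = 23.83 m²; P = b + 2y√(1+z²) = 5.19 + 2×2.25×2.6 = 16.89 m. Hydraulic radius R = A/P = 23.83/16.89 = 1.411 m. Q_B = (1/0.017)·23.83·1.411^(2/3)·√0.00039 = 34.82 m³/s.
The larger discharge is 200.1 m³/s and the smaller is 34.82 m³/s; the ratio is 5.75.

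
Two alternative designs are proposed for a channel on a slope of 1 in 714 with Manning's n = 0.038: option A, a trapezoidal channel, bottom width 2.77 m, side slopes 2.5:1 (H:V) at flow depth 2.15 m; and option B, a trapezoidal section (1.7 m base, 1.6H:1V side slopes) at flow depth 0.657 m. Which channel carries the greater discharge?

Channel A: With bottom width b = 2.77 m and side slope z = 2.5: A = (b + zy)y = (2.77 + 2.5×2.15)×2.15 = 17.51 m²; P = b + 2y√(1+z²) = 2.77 + 2×2.15×2.693 = 14.35 m. Hydraulic radius R = A/P = 17.51/14.35 = 1.22 m. Q_A = (1/0.038)·17.51·1.22^(2/3)·√0.001401 = 19.7 m³/s.
Channel B: With bottom width b = 1.7 m and side slope z = 1.6: A = (b + zy)y = (1.7 + 1.6×0.657)×0.657 = 1.808 m²; P = b + 2y√(1+z²) = 1.7 + 2×0.657×1.887 = 4.179 m. Hydraulic radius R = A/P = 1.808/4.179 = 0.4325 m. Q_B = (1/0.038)·1.808·0.4325^(2/3)·√0.001401 = 1.018 m³/s.
Q_A = 19.7 m³/s vs Q_B = 1.018 m³/s, so channel A carries more.

channel A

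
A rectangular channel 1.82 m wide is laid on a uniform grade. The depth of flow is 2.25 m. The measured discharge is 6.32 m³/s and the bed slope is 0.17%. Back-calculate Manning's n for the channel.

n = 0.02

Flow area A = b·y = 1.82 × 2.25 = 4.095 m². Wetted perimeter P = b + 2y = 1.82 + 2×2.25 = 6.32 m.
Hydraulic radius R = A/P = 4.095/6.32 = 0.6479 m.
Rearranging Manning's equation: n = (1/Q) A R^(2/3) S^(1/2) = (1/6.32) × 4.095 × 0.6479^(2/3) × √0.0017 = 0.02.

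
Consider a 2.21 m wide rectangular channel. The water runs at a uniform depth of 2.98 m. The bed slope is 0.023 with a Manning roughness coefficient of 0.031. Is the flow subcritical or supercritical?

Flow area A = b·y = 2.21 × 2.98 = 6.586 m². Wetted perimeter P = b + 2y = 2.21 + 2×2.98 = 8.17 m.
Hydraulic radius R = A/P = 6.586/8.17 = 0.8061 m.
V = (1/n) R^(2/3) √S = (1/0.031) × 0.8061^(2/3) × √0.023 = 4.237 m/s. Hydraulic depth D_h = A/T = 6.586/2.21 = 2.98 m.
Froude number Fr = V/√(g·D_h) = 4.237/√(9.81×2.98) = 0.784, which is less than 1, so the flow is subcritical.

subcritical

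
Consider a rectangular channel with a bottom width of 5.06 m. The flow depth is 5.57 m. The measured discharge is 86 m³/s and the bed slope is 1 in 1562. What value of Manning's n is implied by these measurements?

Flow area A = b·y = 5.06 × 5.57 = 28.18 m². Wetted perimeter P = b + 2y = 5.06 + 2×5.57 = 16.2 m.
Hydraulic radius R = A/P = 28.18/16.2 = 1.74 m.
Rearranging Manning's equation: n = (1/Q) A R^(2/3) S^(1/2) = (1/86) × 28.18 × 1.74^(2/3) × √0.0006402 = 0.012.

n = 0.012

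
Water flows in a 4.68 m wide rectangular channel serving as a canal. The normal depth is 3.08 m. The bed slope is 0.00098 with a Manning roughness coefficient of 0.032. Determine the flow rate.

Flow area A = b·y = 4.68 × 3.08 = 14.41 m². Wetted perimeter P = b + 2y = 4.68 + 2×3.08 = 10.84 m.
Hydraulic radius R = A/P = 14.41/10.84 = 1.33 m.
Manning's equation: Q = (1/n) A R^(2/3) S^(1/2) = (1/0.032) × 14.41 × 1.33^(2/3) × 0.00098^(1/2) = 17.1 m³/s.

Q = 17.1 m³/s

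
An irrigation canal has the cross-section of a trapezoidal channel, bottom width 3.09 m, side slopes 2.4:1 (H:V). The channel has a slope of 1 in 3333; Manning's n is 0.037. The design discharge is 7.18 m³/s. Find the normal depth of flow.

Manning's equation rearranged: A R^(2/3) = nQ / (1·√S) = 0.037 × 7.18 / (√0.0003) = 15.34.
Try y = 1.68 m: A R^(2/3) = 12.06 — too small.
Try y = 2.31 m: A R^(2/3) = 24.01 — too large.
Try y = 1.88 m: A R^(2/3) = 15.33 — ≈ 15.34.

y_n = 1.88 m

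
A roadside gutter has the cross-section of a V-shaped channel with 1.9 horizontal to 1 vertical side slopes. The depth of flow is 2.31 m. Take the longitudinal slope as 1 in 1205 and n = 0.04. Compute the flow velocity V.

V = 0.731 m/s

For a triangular section with side slope z = 1.9: A = zy² = 1.9×2.31² = 10.14 m²; P = 2y√(1+z²) = 2×2.31×2.147 = 9.92 m.
Hydraulic radius R = A/P = 10.14/9.92 = 1.022 m.
From Manning's equation, V = (1/n) R^(2/3) S^(1/2) = (1/0.04) × 1.022^(2/3) × 0.0008299^(1/2) = 0.731 m/s.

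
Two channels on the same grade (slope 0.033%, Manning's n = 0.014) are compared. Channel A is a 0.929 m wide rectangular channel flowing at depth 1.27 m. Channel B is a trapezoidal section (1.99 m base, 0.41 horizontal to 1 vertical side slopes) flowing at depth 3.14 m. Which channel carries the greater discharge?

channel B

Channel A: Flow area A = b·y = 0.929 × 1.27 = 1.18 m². Wetted perimeter P = b + 2y = 0.929 + 2×1.27 = 3.469 m. Hydraulic radius R = A/P = 1.18/3.469 = 0.3401 m. Q_A = (1/0.014)·1.18·0.3401^(2/3)·√0.00033 = 0.7459 m³/s.
Channel B: With bottom width b = 1.99 m and side slope z = 0.41: A = (b + zy)y = (1.99 + 0.41×3.14)×3.14 = 10.29 m²; P = b + 2y√(1+z²) = 1.99 + 2×3.14×1.081 = 8.777 m. Hydraulic radius R = A/P = 10.29/8.777 = 1.172 m. Q_B = (1/0.014)·10.29·1.172^(2/3)·√0.00033 = 14.85 m³/s.
Q_A = 0.7459 m³/s vs Q_B = 14.85 m³/s, so channel B carries more.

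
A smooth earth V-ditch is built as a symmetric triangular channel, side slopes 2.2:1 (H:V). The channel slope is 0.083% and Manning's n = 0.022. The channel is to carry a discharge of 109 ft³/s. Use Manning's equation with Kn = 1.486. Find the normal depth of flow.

Manning's equation rearranged: A R^(2/3) = nQ / (1.486·√S) = 0.022 × 109 / (1.486 × √0.00083) = 56.01.
At y = 5.19 ft: A R^(2/3) = 105.1 — too large.
At y = 3.58 ft: A R^(2/3) = 39.05 — too small.
At y = 4.1 ft: A R^(2/3) = 56.06 — ≈ 56.01.

y_n = 4.1 ft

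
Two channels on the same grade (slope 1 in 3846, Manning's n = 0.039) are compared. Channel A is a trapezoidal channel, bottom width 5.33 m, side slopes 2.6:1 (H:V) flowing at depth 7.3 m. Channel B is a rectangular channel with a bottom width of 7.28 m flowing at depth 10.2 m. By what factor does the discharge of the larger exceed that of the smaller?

3.04

Channel A: With bottom width b = 5.33 m and side slope z = 2.6: A = (b + zy)y = (5.33 + 2.6×7.3)×7.3 = 177.5 m²; P = b + 2y√(1+z²) = 5.33 + 2×7.3×2.786 = 46 m. Hydraulic radius R = A/P = 177.5/46 = 3.858 m. Q_A = (1/0.039)·177.5·3.858^(2/3)·√0.00026 = 180.5 m³/s.
Channel B: Flow area A = b·y = 7.28 × 10.2 = 74.26 m². Wetted perimeter P = b + 2y = 7.28 + 2×10.2 = 27.68 m. Hydraulic radius R = A/P = 74.26/27.68 = 2.683 m. Q_B = (1/0.039)·74.26·2.683^(2/3)·√0.00026 = 59.28 m³/s.
The larger discharge is 180.5 m³/s and the smaller is 59.28 m³/s; the ratio is 3.04.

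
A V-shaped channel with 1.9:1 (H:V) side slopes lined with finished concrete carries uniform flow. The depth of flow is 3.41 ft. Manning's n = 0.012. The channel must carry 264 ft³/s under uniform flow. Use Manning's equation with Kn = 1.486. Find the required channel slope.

S = 0.00538

For a triangular section with side slope z = 1.9: A = zy² = 1.9×3.41² = 22.09 ft²; P = 2y√(1+z²) = 2×3.41×2.147 = 14.64 ft.
Hydraulic radius R = A/P = 22.09/14.64 = 1.509 ft.
From Manning's equation, S = [nQ / (1.486 A R^(2/3))]² = [0.012 × 264 / (1.486 × 22.09 × 1.509^(2/3))]² = 0.00538.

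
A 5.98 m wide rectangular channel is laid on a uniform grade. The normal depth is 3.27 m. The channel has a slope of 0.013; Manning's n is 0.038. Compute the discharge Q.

Q = 79 m³/s

Flow area A = b·y = 5.98 × 3.27 = 19.55 m². Wetted perimeter P = b + 2y = 5.98 + 2×3.27 = 12.52 m.
Hydraulic radius R = A/P = 19.55/12.52 = 1.562 m.
Manning's equation: Q = (1/n) A R^(2/3) S^(1/2) = (1/0.038) × 19.55 × 1.562^(2/3) × 0.013^(1/2) = 79 m³/s.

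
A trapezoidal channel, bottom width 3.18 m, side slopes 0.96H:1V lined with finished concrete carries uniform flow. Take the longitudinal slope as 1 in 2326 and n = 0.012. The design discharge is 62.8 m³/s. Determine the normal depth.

Manning's equation rearranged: A R^(2/3) = nQ / (1·√S) = 0.012 × 62.8 / (√0.0004299) = 36.35.
Try y = 4.63 m: A R^(2/3) = 59.79 — high.
Try y = 2.9 m: A R^(2/3) = 23.08 — low.
Try y = 3.64 m: A R^(2/3) = 36.36 — close enough.

y_n = 3.64 m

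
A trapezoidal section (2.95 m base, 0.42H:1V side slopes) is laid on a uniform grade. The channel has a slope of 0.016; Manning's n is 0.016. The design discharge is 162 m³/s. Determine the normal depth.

Manning's equation rearranged: A R^(2/3) = nQ / (1·√S) = 0.016 × 162 / (√0.016) = 20.49.
At y = 4.23 m: A R^(2/3) = 27.9 — high.
At y = 2.91 m: A R^(2/3) = 14.54 — low.
At y = 3.55 m: A R^(2/3) = 20.48 — matches.

y_n = 3.55 m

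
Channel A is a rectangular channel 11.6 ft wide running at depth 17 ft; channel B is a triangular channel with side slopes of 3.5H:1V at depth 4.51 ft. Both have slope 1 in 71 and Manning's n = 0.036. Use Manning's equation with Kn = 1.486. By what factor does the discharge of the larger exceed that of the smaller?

Channel A: Flow area A = b·y = 11.6 × 17 = 197.2 ft². Wetted perimeter P = b + 2y = 11.6 + 2×17 = 45.6 ft. Hydraulic radius R = A/P = 197.2/45.6 = 4.325 ft. Q_A = (1.486/0.036)·197.2·4.325^(2/3)·√0.01408 = 2564 ft³/s.
Channel B: For a triangular section with side slope z = 3.5: A = zy² = 3.5×4.51² = 71.19 ft²; P = 2y√(1+z²) = 2×4.51×3.64 = 32.83 ft. Hydraulic radius R = A/P = 71.19/32.83 = 2.168 ft. Q_B = (1.486/0.036)·71.19·2.168^(2/3)·√0.01408 = 584.2 ft³/s.
The larger discharge is 2564 ft³/s and the smaller is 584.2 ft³/s; the ratio is 4.39.

4.39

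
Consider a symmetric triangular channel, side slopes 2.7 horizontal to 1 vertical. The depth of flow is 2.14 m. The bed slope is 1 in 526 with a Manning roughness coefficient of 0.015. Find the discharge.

For a triangular section with side slope z = 2.7: A = zy² = 2.7×2.14² = 12.36 m²; P = 2y√(1+z²) = 2×2.14×2.879 = 12.32 m.
Hydraulic radius R = A/P = 12.36/12.32 = 1.003 m.
Manning's equation: Q = (1/n) A R^(2/3) S^(1/2) = (1/0.015) × 12.36 × 1.003^(2/3) × 0.001901^(1/2) = 36 m³/s.

Q = 36 m³/s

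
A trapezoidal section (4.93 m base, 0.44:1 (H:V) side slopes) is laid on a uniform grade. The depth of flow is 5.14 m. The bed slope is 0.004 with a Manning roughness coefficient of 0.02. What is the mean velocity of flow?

V = 5.49 m/s

With bottom width b = 4.93 m and side slope z = 0.44: A = (b + zy)y = (4.93 + 0.44×5.14)×5.14 = 36.96 m²; P = b + 2y√(1+z²) = 4.93 + 2×5.14×1.093 = 16.16 m.
Hydraulic radius R = A/P = 36.96/16.16 = 2.287 m.
From Manning's equation, V = (1/n) R^(2/3) S^(1/2) = (1/0.02) × 2.287^(2/3) × 0.004^(1/2) = 5.49 m/s.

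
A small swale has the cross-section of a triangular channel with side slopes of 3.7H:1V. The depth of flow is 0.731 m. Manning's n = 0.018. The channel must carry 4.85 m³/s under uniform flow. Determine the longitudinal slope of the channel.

For a triangular section with side slope z = 3.7: A = zy² = 3.7×0.731² = 1.977 m²; P = 2y√(1+z²) = 2×0.731×3.833 = 5.603 m.
Hydraulic radius R = A/P = 1.977/5.603 = 0.3528 m.
From Manning's equation, S = [nQ / (1 A R^(2/3))]² = [0.018 × 4.85 / (1 × 1.977 × 0.3528^(2/3))]² = 0.00782.

S = 0.00782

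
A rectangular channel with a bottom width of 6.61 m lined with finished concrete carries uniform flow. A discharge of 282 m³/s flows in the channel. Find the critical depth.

y_c = 5.7 m

For a rectangular channel, critical depth y_c = (q²/g)^(1/3) where q = Q/b = 282/6.61 = 42.66 m²/s.
So y_c = (42.66²/9.81)^(1/3) = 5.7 m.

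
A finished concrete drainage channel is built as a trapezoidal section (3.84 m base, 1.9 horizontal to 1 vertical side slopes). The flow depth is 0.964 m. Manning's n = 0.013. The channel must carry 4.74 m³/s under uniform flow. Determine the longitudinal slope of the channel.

S = 0.00021

With bottom width b = 3.84 m and side slope z = 1.9: A = (b + zy)y = (3.84 + 1.9×0.964)×0.964 = 5.467 m²; P = b + 2y√(1+z²) = 3.84 + 2×0.964×2.147 = 7.98 m.
Hydraulic radius R = A/P = 5.467/7.98 = 0.6852 m.
From Manning's equation, S = [nQ / (1 A R^(2/3))]² = [0.013 × 4.74 / (1 × 5.467 × 0.6852^(2/3))]² = 0.00021.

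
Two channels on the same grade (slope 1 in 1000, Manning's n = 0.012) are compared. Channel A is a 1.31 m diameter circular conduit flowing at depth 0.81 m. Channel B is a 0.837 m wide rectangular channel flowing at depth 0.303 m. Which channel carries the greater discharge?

channel A

Channel A: For a circular section of diameter D = 1.31 m at depth y = 0.81 m, the central angle is θ = 2 arccos(1 − 2y/D) = 3.619 rad. Then A = (D²/8)(θ − sin θ) = 0.875 m² and P = Dθ/2 = 2.371 m. Hydraulic radius R = A/P = 0.875/2.371 = 0.3691 m. Q_A = (1/0.012)·0.875·0.3691^(2/3)·√0.001 = 1.187 m³/s.
Channel B: Flow area A = b·y = 0.837 × 0.303 = 0.2536 m². Wetted perimeter P = b + 2y = 0.837 + 2×0.303 = 1.443 m. Hydraulic radius R = A/P = 0.2536/1.443 = 0.1758 m. Q_B = (1/0.012)·0.2536·0.1758^(2/3)·√0.001 = 0.2097 m³/s.
Q_A = 1.187 m³/s vs Q_B = 0.2097 m³/s, so channel A carries more.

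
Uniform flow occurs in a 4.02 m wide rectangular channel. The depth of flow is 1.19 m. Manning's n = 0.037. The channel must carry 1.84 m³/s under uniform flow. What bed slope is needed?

S = 0.000299

Flow area A = b·y = 4.02 × 1.19 = 4.784 m². Wetted perimeter P = b + 2y = 4.02 + 2×1.19 = 6.4 m.
Hydraulic radius R = A/P = 4.784/6.4 = 0.7475 m.
From Manning's equation, S = [nQ / (1 A R^(2/3))]² = [0.037 × 1.84 / (1 × 4.784 × 0.7475^(2/3))]² = 0.000299.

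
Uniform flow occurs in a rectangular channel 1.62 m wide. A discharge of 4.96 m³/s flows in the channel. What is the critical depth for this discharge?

y_c = 0.985 m

For a rectangular channel, critical depth y_c = (q²/g)^(1/3) where q = Q/b = 4.96/1.62 = 3.062 m²/s.
So y_c = (3.062²/9.81)^(1/3) = 0.985 m.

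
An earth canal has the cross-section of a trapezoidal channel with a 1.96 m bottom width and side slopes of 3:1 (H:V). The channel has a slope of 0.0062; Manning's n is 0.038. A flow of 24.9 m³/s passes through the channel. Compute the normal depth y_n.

Manning's equation rearranged: A R^(2/3) = nQ / (1·√S) = 0.038 × 24.9 / (√0.0062) = 12.02.
Trying y = 2.12 m: A R^(2/3) = 19.34 — too large.
Trying y = 1.42 m: A R^(2/3) = 7.658 — too small.
Trying y = 1.73 m: A R^(2/3) = 12.03 — ≈ 12.02.

y_n = 1.73 m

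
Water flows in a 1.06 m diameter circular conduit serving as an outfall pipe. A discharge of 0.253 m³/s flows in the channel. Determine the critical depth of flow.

At critical depth, Q² T / (g A³) = 1, i.e. A³/T = Q²/g = 0.253²/9.81 = 0.006525.
Try y = 0.2 m: A³/T = 0.001861 — short.
Try y = 0.336 m: A³/T = 0.01406 — over.
Try y = 0.276 m: A³/T = 0.006554 — ≈ 0.006525.

y_c = 0.276 m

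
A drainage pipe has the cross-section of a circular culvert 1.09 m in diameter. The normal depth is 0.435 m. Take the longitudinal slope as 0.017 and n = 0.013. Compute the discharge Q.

For a circular section of diameter D = 1.09 m at depth y = 0.435 m, the central angle is θ = 2 arccos(1 − 2y/D) = 2.735 rad. Then A = (D²/8)(θ − sin θ) = 0.3475 m² and P = Dθ/2 = 1.491 m.
Hydraulic radius R = A/P = 0.3475/1.491 = 0.2331 m.
Manning's equation: Q = (1/n) A R^(2/3) S^(1/2) = (1/0.013) × 0.3475 × 0.2331^(2/3) × 0.017^(1/2) = 1.32 m³/s.

Q = 1.32 m³/s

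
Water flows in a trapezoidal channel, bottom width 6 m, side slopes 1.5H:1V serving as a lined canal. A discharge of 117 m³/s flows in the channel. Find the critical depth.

y_c = 2.69 m

At critical depth, Q² T / (g A³) = 1, i.e. A³/T = Q²/g = 117²/9.81 = 1395.
Try y = 1.9 m: A³/T = 406.4 — short.
Try y = 2.69 m: A³/T = 1398 — matches.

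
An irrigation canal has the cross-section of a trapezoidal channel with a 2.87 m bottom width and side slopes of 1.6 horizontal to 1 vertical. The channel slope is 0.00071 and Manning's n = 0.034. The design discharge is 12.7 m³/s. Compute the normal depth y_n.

Manning's equation rearranged: A R^(2/3) = nQ / (1·√S) = 0.034 × 12.7 / (√0.00071) = 16.21.
Trying y = 1.54 m: A R^(2/3) = 7.917 — low.
Trying y = 2.62 m: A R^(2/3) = 23.71 — high.
Trying y = 2.19 m: A R^(2/3) = 16.23 — matches.

y_n = 2.19 m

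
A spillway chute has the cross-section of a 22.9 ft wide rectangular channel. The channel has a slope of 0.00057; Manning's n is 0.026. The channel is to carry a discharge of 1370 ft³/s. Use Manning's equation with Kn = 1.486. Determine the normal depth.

y_n = 13.1 ft

Manning's equation rearranged: A R^(2/3) = nQ / (1.486·√S) = 0.026 × 1370 / (1.486 × √0.00057) = 1004.
Trying y = 11.5 ft: A R^(2/3) = 844 — low.
Trying y = 15 ft: A R^(2/3) = 1196 — high.
Trying y = 13.1 ft: A R^(2/3) = 1003 — matches.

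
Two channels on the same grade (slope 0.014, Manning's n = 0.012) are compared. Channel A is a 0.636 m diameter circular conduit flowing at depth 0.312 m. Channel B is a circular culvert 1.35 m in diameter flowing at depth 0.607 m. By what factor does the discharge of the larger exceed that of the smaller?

Channel A: For a circular section of diameter D = 0.636 m at depth y = 0.312 m, the central angle is θ = 2 arccos(1 − 2y/D) = 3.104 rad. Then A = (D²/8)(θ − sin θ) = 0.155 m² and P = Dθ/2 = 0.987 m. Hydraulic radius R = A/P = 0.155/0.987 = 0.1571 m. Q_A = (1/0.012)·0.155·0.1571^(2/3)·√0.014 = 0.445 m³/s.
Channel B: For a circular section of diameter D = 1.35 m at depth y = 0.607 m, the central angle is θ = 2 arccos(1 − 2y/D) = 2.94 rad. Then A = (D²/8)(θ − sin θ) = 0.624 m² and P = Dθ/2 = 1.984 m. Hydraulic radius R = A/P = 0.624/1.984 = 0.3145 m. Q_B = (1/0.012)·0.624·0.3145^(2/3)·√0.014 = 2.846 m³/s.
The larger discharge is 2.846 m³/s and the smaller is 0.445 m³/s; the ratio is 6.39.

6.39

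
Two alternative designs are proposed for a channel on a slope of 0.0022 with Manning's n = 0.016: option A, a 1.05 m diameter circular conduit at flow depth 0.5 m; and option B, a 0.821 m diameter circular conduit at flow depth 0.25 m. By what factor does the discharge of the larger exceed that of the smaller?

Channel A: For a circular section of diameter D = 1.05 m at depth y = 0.5 m, the central angle is θ = 2 arccos(1 − 2y/D) = 3.046 rad. Then A = (D²/8)(θ − sin θ) = 0.4067 m² and P = Dθ/2 = 1.599 m. Hydraulic radius R = A/P = 0.4067/1.599 = 0.2543 m. Q_A = (1/0.016)·0.4067·0.2543^(2/3)·√0.0022 = 0.4786 m³/s.
Channel B: For a circular section of diameter D = 0.821 m at depth y = 0.25 m, the central angle is θ = 2 arccos(1 − 2y/D) = 2.338 rad. Then A = (D²/8)(θ − sin θ) = 0.1364 m² and P = Dθ/2 = 0.9598 m. Hydraulic radius R = A/P = 0.1364/0.9598 = 0.1421 m. Q_B = (1/0.016)·0.1364·0.1421^(2/3)·√0.0022 = 0.1088 m³/s.
The larger discharge is 0.4786 m³/s and the smaller is 0.1088 m³/s; the ratio is 4.4.

4.4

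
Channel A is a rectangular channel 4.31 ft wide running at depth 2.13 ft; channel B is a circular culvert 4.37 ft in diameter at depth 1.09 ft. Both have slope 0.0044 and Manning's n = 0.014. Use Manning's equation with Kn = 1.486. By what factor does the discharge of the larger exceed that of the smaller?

4.43

Channel A: Flow area A = b·y = 4.31 × 2.13 = 9.18 ft². Wetted perimeter P = b + 2y = 4.31 + 2×2.13 = 8.57 ft. Hydraulic radius R = A/P = 9.18/8.57 = 1.071 ft. Q_A = (1.486/0.014)·9.18·1.071^(2/3)·√0.0044 = 67.67 ft³/s.
Channel B: For a circular section of diameter D = 4.37 ft at depth y = 1.09 ft, the central angle is θ = 2 arccos(1 − 2y/D) = 2.092 rad. Then A = (D²/8)(θ − sin θ) = 2.923 ft² and P = Dθ/2 = 4.57 ft. Hydraulic radius R = A/P = 2.923/4.57 = 0.6395 ft. Q_B = (1.486/0.014)·2.923·0.6395^(2/3)·√0.0044 = 15.27 ft³/s.
The larger discharge is 67.67 ft³/s and the smaller is 15.27 ft³/s; the ratio is 4.43.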